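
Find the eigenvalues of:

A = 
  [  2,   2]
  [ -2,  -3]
tr(A) = -1, det(A) = -2
Characteristic polynomial: λ² - tr(A)λ + det(A) = λ² + λ - 2
λ² + λ - 2 = (λ + 2)(λ - 1)

λ = 1, -2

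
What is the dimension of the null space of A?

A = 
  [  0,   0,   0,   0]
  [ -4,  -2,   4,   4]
nullity(A) = 3

Row reduce:
Swap R1 ↔ R2
REF = 
  [ -4,  -2,   4,   4]
  [  0,   0,   0,   0]
Pivot columns: 1 → 1 pivot.
rank(A) = 1, so nullity(A) = 4 - 1 = 3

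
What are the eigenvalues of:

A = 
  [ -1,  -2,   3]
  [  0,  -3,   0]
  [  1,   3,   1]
λ = -2, 2, -3

Characteristic polynomial: det(λI - A) = λ³ + 3λ² - 4λ - 12
Testing integer divisors of the constant term: p(-2) = 0, so (λ + 2) is a factor:
p(λ) = (λ + 2)(λ² + λ - 6)
λ² + λ - 6 = (λ + 3)(λ - 2)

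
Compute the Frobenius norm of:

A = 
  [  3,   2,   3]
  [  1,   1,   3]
||A||_F = 5.745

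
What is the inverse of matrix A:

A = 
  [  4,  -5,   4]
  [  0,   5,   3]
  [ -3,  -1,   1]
det(A) = (4)·((5)(1) - (3)(-1)) - (-5)·((0)(1) - (3)(-3)) + (4)·((0)(-1) - (5)(-3))
  = (4)(8) - (-5)(9) + (4)(15)
  = 137
det(A) = 137 ≠ 0, so A is invertible.

Cofactors Cᵢⱼ = (-1)ⁱ⁺ʲ·Mᵢⱼ:
C = 
  [  8,  -9,  15]
  [  1,  16,  19]
  [-35, -12,  20]

adj(A) = Cᵀ:
adj(A) = 
  [  8,   1, -35]
  [ -9,  16, -12]
  [ 15,  19,  20]

A⁻¹ = (1/137) · adj(A):
A⁻¹ = 
  [  8/137,   1/137, -35/137]
  [ -9/137,  16/137, -12/137]
  [ 15/137,  19/137,  20/137]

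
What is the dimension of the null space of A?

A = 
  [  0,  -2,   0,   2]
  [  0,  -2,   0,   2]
nullity(A) = 3

Row reduce:
R2 → R2 - (1)·R1
REF = 
  [  0,  -2,   0,   2]
  [  0,   0,   0,   0]
Pivot columns: 2 → 1 pivot.
rank(A) = 1, so nullity(A) = 4 - 1 = 3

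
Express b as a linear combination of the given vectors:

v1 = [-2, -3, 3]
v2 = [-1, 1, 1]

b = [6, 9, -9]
c1 = -3, c2 = 0

b = -3·v1 + 0·v2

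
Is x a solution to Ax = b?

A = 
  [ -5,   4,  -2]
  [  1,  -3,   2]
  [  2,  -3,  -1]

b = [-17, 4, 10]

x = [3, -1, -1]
Yes

Ax = [-17, 4, 10] = b ✓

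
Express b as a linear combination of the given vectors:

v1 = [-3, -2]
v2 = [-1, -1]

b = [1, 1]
c1 = 0, c2 = -1

b = 0·v1 + -1·v2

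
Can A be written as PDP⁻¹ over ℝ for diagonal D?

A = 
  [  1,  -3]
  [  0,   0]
Yes

tr(A) = 1, det(A) = 0
Characteristic polynomial: λ² - tr(A)λ + det(A) = λ² - λ
λ² - λ = λ(λ - 1)
Eigenvalues: 1, 0
λ=0: alg. mult. = 1, geom. mult. = 2 - rank(A - (0)I) = 2 - 1 = 1
λ=1: alg. mult. = 1, geom. mult. = 2 - rank(A - (1)I) = 2 - 1 = 1
Sum of geometric multiplicities equals n, so A has n independent eigenvectors.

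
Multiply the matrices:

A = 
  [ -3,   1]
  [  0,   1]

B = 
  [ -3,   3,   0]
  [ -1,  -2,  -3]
AB = 
  [  8, -11,  -3]
  [ -1,  -2,  -3]

A is 2×2 and B is 2×3, so AB is 2×3. Each entry is (row of A)·(column of B):
AB[1,1] = (-3)(-3) + (1)(-1) = 8
AB[1,2] = (-3)(3) + (1)(-2) = -11
AB[1,3] = (-3)(0) + (1)(-3) = -3
AB[2,1] = (0)(-3) + (1)(-1) = -1
AB[2,2] = (0)(3) + (1)(-2) = -2
AB[2,3] = (0)(0) + (1)(-3) = -3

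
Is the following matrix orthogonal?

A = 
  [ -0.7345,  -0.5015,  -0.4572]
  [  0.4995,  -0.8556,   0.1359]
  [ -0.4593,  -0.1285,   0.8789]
Yes

AᵀA = 
  [  0.9999,   0,   0]
  [  0,   1.0001,   0.0001]
  [  0,   0.0001,   1]
≈ I (equal to I up to the 4-dp rounding of the entries)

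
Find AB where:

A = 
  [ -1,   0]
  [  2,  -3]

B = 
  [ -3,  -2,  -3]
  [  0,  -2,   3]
AB = 
  [  3,   2,   3]
  [ -6,   2, -15]

A is 2×2 and B is 2×3, so AB is 2×3. Each entry is (row of A)·(column of B):
AB[1,1] = (-1)(-3) + (0)(0) = 3
AB[1,2] = (-1)(-2) + (0)(-2) = 2
AB[1,3] = (-1)(-3) + (0)(3) = 3
AB[2,1] = (2)(-3) + (-3)(0) = -6
AB[2,2] = (2)(-2) + (-3)(-2) = 2
AB[2,3] = (2)(-3) + (-3)(3) = -15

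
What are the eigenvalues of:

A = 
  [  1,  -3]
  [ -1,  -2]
tr(A) = -1, det(A) = -5
Characteristic polynomial: λ² - tr(A)λ + det(A) = λ² + λ - 5
λ² + λ - 5 = 0  ⇒  λ = (-1 ± √((1)² - 4·(-5)))/2 = (-1 ± √(21))/2
  = (-1 + √21)/2,  (-1 - √21)/2

λ = (-1 + √21)/2, (-1 - √21)/2  (≈ 1.791, -2.791)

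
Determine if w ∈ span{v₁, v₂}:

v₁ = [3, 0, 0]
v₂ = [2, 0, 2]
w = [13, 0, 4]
Yes

Form the augmented matrix and row-reduce:
[v₁|v₂|w] = 
  [  3,   2,  13]
  [  0,   0,   0]
  [  0,   2,   4]
Swap R2 ↔ R3
REF = 
  [  3,   2,  13]
  [  0,   2,   4]
  [  0,   0,   0]

No row of the form [0 0 | nonzero], so the system is consistent. Back-substitution gives c₁ = 3, c₂ = 2: w = (3)·v₁ + (2)·v₂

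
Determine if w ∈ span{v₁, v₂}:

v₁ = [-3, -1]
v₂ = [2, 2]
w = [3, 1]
Yes

Form the augmented matrix and row-reduce:
[v₁|v₂|w] = 
  [ -3,   2,   3]
  [ -1,   2,   1]
R2 → R2 - (1/3)·R1
REF = 
  [ -3,   2,   3]
  [  0, 4/3,   0]

No row of the form [0 0 | nonzero], so the system is consistent. Back-substitution gives c₁ = -1, c₂ = 0: w = (-1)·v₁ + (0)·v₂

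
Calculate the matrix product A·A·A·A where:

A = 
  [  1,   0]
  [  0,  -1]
A^4 = 
  [  1,   0]
  [  0,   1]

A² = A·A:
A²[1,1] = (1)(1) + (0)(0) = 1
A²[1,2] = (1)(0) + (0)(-1) = 0
A²[2,1] = (0)(1) + (-1)(0) = 0
A²[2,2] = (0)(0) + (-1)(-1) = 1
A² = 
  [  1,   0]
  [  0,   1]

A^3 = A^2·A:
A^3[1,1] = (1)(1) + (0)(0) = 1
A^3[1,2] = (1)(0) + (0)(-1) = 0
A^3[2,1] = (0)(1) + (1)(0) = 0
A^3[2,2] = (0)(0) + (1)(-1) = -1
A^3 = 
  [  1,   0]
  [  0,  -1]

A^4 = A^3·A:
A^4[1,1] = (1)(1) + (0)(0) = 1
A^4[1,2] = (1)(0) + (0)(-1) = 0
A^4[2,1] = (0)(1) + (-1)(0) = 0
A^4[2,2] = (0)(0) + (-1)(-1) = 1
A^4 = 
  [  1,   0]
  [  0,   1]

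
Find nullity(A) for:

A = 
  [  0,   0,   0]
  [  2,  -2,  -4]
nullity(A) = 2

Row reduce:
Swap R1 ↔ R2
REF = 
  [  2,  -2,  -4]
  [  0,   0,   0]
Pivot columns: 1 → 1 pivot.
rank(A) = 1, so nullity(A) = 3 - 1 = 2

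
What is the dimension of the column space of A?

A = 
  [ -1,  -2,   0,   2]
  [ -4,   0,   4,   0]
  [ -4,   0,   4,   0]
Row reduce:
R2 → R2 - (4)·R1
R3 → R3 - (4)·R1
R3 → R3 - (1)·R2
REF = 
  [ -1,  -2,   0,   2]
  [  0,   8,   4,  -8]
  [  0,   0,   0,   0]
Pivot columns: 1, 2 → 2 pivots.
dim(Col(A)) = number of pivot columns = 2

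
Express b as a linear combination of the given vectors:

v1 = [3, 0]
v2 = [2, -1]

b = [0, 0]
c1 = 0, c2 = 0

b = 0·v1 + 0·v2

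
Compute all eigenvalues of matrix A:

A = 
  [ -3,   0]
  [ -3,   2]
tr(A) = -1, det(A) = -6
Characteristic polynomial: λ² - tr(A)λ + det(A) = λ² + λ - 6
λ² + λ - 6 = (λ + 3)(λ - 2)

λ = 2, -3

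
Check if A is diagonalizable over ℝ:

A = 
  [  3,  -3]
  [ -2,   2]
Yes

tr(A) = 5, det(A) = 0
Characteristic polynomial: λ² - tr(A)λ + det(A) = λ² - 5λ
λ² - 5λ = λ(λ - 5)
Eigenvalues: 5, 0
λ=0: alg. mult. = 1, geom. mult. = 2 - rank(A - (0)I) = 2 - 1 = 1
λ=5: alg. mult. = 1, geom. mult. = 2 - rank(A - (5)I) = 2 - 1 = 1
Sum of geometric multiplicities equals n, so A has n independent eigenvectors.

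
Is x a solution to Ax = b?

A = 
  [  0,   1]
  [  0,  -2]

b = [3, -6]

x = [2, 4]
No

Ax = [4, -8] ≠ b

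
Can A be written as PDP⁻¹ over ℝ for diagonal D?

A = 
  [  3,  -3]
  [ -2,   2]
Yes

tr(A) = 5, det(A) = 0
Characteristic polynomial: λ² - tr(A)λ + det(A) = λ² - 5λ
λ² - 5λ = λ(λ - 5)
Eigenvalues: 5, 0
λ=0: alg. mult. = 1, geom. mult. = 2 - rank(A - (0)I) = 2 - 1 = 1
λ=5: alg. mult. = 1, geom. mult. = 2 - rank(A - (5)I) = 2 - 1 = 1
Sum of geometric multiplicities equals n, so A has n independent eigenvectors.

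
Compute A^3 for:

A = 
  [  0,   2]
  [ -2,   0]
A^3 = 
  [  0,  -8]
  [  8,   0]

A² = A·A:
A²[1,1] = (0)(0) + (2)(-2) = -4
A²[1,2] = (0)(2) + (2)(0) = 0
A²[2,1] = (-2)(0) + (0)(-2) = 0
A²[2,2] = (-2)(2) + (0)(0) = -4
A² = 
  [ -4,   0]
  [  0,  -4]

A^3 = A^2·A:
A^3[1,1] = (-4)(0) + (0)(-2) = 0
A^3[1,2] = (-4)(2) + (0)(0) = -8
A^3[2,1] = (0)(0) + (-4)(-2) = 8
A^3[2,2] = (0)(2) + (-4)(0) = 0
A^3 = 
  [  0,  -8]
  [  8,   0]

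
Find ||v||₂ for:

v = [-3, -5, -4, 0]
7.071

||v||₂ = √((-3)² + (-5)² + (-4)² + (0)²) = √50 = 7.071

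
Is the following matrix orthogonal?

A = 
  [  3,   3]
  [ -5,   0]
No

AᵀA = 
  [ 34,   9]
  [  9,   9]
≠ I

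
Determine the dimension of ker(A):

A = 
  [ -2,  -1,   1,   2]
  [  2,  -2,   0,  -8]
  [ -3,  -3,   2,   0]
nullity(A) = 2

Row reduce:
R2 → R2 + (1)·R1
R3 → R3 - (3/2)·R1
R3 → R3 - (1/2)·R2
REF = 
  [ -2,  -1,   1,   2]
  [  0,  -3,   1,  -6]
  [  0,   0,   0,   0]
Pivot columns: 1, 2 → 2 pivots.
rank(A) = 2, so nullity(A) = 4 - 2 = 2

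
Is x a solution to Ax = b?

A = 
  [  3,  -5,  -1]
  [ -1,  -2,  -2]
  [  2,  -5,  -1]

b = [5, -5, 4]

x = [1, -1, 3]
Yes

Ax = [5, -5, 4] = b ✓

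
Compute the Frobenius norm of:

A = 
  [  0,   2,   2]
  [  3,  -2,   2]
||A||_F = 5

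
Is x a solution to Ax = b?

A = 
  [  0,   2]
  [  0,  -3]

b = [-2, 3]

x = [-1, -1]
Yes

Ax = [-2, 3] = b ✓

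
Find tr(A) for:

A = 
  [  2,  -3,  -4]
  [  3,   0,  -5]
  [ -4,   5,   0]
2

tr(A) = 2 + 0 + 0 = 2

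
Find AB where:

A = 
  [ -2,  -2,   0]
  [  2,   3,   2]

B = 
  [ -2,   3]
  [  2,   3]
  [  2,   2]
AB = 
  [  0, -12]
  [  6,  19]

A is 2×3 and B is 3×2, so AB is 2×2. Each entry is (row of A)·(column of B):
AB[1,1] = (-2)(-2) + (-2)(2) + (0)(2) = 0
AB[1,2] = (-2)(3) + (-2)(3) + (0)(2) = -12
AB[2,1] = (2)(-2) + (3)(2) + (2)(2) = 6
AB[2,2] = (2)(3) + (3)(3) + (2)(2) = 19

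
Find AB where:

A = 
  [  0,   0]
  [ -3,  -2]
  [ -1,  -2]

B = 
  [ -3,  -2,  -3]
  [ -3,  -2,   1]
A is 3×2 and B is 2×3, so AB is 3×3. Each entry is (row of A)·(column of B):
AB[1,1] = (0)(-3) + (0)(-3) = 0
AB[1,2] = (0)(-2) + (0)(-2) = 0
AB[1,3] = (0)(-3) + (0)(1) = 0
AB[2,1] = (-3)(-3) + (-2)(-3) = 15
AB[2,2] = (-3)(-2) + (-2)(-2) = 10
AB[2,3] = (-3)(-3) + (-2)(1) = 7
AB[3,1] = (-1)(-3) + (-2)(-3) = 9
AB[3,2] = (-1)(-2) + (-2)(-2) = 6
AB[3,3] = (-1)(-3) + (-2)(1) = 1

AB = 
  [  0,   0,   0]
  [ 15,  10,   7]
  [  9,   6,   1]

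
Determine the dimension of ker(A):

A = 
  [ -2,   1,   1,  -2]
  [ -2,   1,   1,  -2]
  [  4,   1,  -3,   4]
nullity(A) = 2

Row reduce:
R2 → R2 - (1)·R1
R3 → R3 + (2)·R1
Swap R2 ↔ R3
REF = 
  [ -2,   1,   1,  -2]
  [  0,   3,  -1,   0]
  [  0,   0,   0,   0]
Pivot columns: 1, 2 → 2 pivots.
rank(A) = 2, so nullity(A) = 4 - 2 = 2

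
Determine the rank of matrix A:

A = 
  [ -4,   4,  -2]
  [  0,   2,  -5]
Row reduce:
(no row operations needed)
REF = 
  [ -4,   4,  -2]
  [  0,   2,  -5]
Pivot columns: 1, 2 → 2 pivots.

rank(A) = 2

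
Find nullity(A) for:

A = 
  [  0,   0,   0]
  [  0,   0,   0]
nullity(A) = 3

Row reduce:
(no row operations needed)
REF = 
  [  0,   0,   0]
  [  0,   0,   0]
Pivot columns: none → 0 pivots.
rank(A) = 0, so nullity(A) = 3 - 0 = 3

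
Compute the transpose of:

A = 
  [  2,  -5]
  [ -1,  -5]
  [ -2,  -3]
Aᵀ = 
  [  2,  -1,  -2]
  [ -5,  -5,  -3]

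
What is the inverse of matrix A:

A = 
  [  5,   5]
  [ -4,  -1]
det(A) = (5)(-1) - (5)(-4) = 15
For a 2×2 matrix, A⁻¹ = (1/det(A)) · [[d, -b], [-c, a]]
    = (1/15) · [[-1, -5], [4, 5]]

A⁻¹ = 
  [-1/15,  -1/3]
  [ 4/15,   1/3]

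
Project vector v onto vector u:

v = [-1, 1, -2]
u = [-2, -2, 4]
v·u = (-1)(-2) + (1)(-2) + (-2)(4) = -8
u·u = (-2)² + (-2)² + (4)² = 24
proj_u(v) = (v·u / u·u) × u = (-8/24) × u = (-1/3) × u

proj_u(v) = [2/3, 2/3, -4/3]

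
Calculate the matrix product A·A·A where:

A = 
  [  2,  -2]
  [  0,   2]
A² = A·A:
A²[1,1] = (2)(2) + (-2)(0) = 4
A²[1,2] = (2)(-2) + (-2)(2) = -8
A²[2,1] = (0)(2) + (2)(0) = 0
A²[2,2] = (0)(-2) + (2)(2) = 4
A² = 
  [  4,  -8]
  [  0,   4]

A^3 = A^2·A:
A^3[1,1] = (4)(2) + (-8)(0) = 8
A^3[1,2] = (4)(-2) + (-8)(2) = -24
A^3[2,1] = (0)(2) + (4)(0) = 0
A^3[2,2] = (0)(-2) + (4)(2) = 8
A^3 = 
  [  8, -24]
  [  0,   8]

Therefore
A^3 = 
  [  8, -24]
  [  0,   8]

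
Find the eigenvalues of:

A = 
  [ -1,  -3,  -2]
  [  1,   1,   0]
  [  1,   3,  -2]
λ = -2, 2i, -2i  (≈ -2, 0 + 2i, 0 - 2i)

Characteristic polynomial: det(λI - A) = λ³ + 2λ² + 4λ + 8
Testing integer divisors of the constant term: p(-2) = 0, so (λ + 2) is a factor:
p(λ) = (λ + 2)(λ² + 4)
λ² + 4 = 0  ⇒  λ = (0 ± √((0)² - 4·(4)))/2 = (0 ± √(-16))/2
  = 2i,  -2i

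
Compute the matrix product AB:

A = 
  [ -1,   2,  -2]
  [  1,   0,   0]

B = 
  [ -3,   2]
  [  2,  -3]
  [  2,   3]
AB = 
  [  3, -14]
  [ -3,   2]

A is 2×3 and B is 3×2, so AB is 2×2. Each entry is (row of A)·(column of B):
AB[1,1] = (-1)(-3) + (2)(2) + (-2)(2) = 3
AB[1,2] = (-1)(2) + (2)(-3) + (-2)(3) = -14
AB[2,1] = (1)(-3) + (0)(2) + (0)(2) = -3
AB[2,2] = (1)(2) + (0)(-3) + (0)(3) = 2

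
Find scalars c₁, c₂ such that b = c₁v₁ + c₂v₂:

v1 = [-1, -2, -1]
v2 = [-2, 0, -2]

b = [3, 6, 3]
c1 = -3, c2 = 0

b = -3·v1 + 0·v2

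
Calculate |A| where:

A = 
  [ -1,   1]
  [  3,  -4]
1

For a 2×2 matrix, det = ad - bc = (-1)(-4) - (1)(3) = 1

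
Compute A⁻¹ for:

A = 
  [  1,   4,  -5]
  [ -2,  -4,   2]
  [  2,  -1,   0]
det(A) = (1)·((-4)(0) - (2)(-1)) - (4)·((-2)(0) - (2)(2)) + (-5)·((-2)(-1) - (-4)(2))
  = (1)(2) - (4)(-4) + (-5)(10)
  = -32
det(A) = -32 ≠ 0, so A is invertible.

Cofactors Cᵢⱼ = (-1)ⁱ⁺ʲ·Mᵢⱼ:
C = 
  [  2,   4,  10]
  [  5,  10,   9]
  [-12,   8,   4]

adj(A) = Cᵀ:
adj(A) = 
  [  2,   5, -12]
  [  4,  10,   8]
  [ 10,   9,   4]

A⁻¹ = (-1/32) · adj(A):
A⁻¹ = 
  [-1/16, -5/32,   3/8]
  [ -1/8, -5/16,  -1/4]
  [-5/16, -9/32,  -1/8]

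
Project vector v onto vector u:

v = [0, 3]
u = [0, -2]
v·u = (0)(0) + (3)(-2) = -6
u·u = (0)² + (-2)² = 4
proj_u(v) = (v·u / u·u) × u = (-6/4) × u = (-3/2) × u

proj_u(v) = [0, 3]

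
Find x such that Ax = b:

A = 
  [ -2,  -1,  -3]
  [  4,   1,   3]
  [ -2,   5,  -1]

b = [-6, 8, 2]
x = [1, 1, 1]

Row reduce the augmented matrix [A|b]:
R2 → R2 + (2)·R1
R3 → R3 - (1)·R1
R3 → R3 + (6)·R2
REF = 
  [ -2,  -1,  -3,  -6]
  [  0,  -1,  -3,  -4]
  [  0,   0, -16, -16]

Back-substitution:
x₃ = (-16) / (-16) = 1
x₂ = (-4 - (-3)(1)) / (-1) = 1
x₁ = (-6 - (-1)(1) - (-3)(1)) / (-2) = 1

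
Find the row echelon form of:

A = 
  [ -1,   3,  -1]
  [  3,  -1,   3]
Row operations:
R2 → R2 + (3)·R1

Resulting echelon form:
REF = 
  [ -1,   3,  -1]
  [  0,   8,   0]

Rank = 2 (number of non-zero pivot rows).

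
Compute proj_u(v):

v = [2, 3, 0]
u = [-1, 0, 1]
v·u = (2)(-1) + (3)(0) + (0)(1) = -2
u·u = (-1)² + (0)² + (1)² = 2
proj_u(v) = (v·u / u·u) × u = (-2/2) × u = (-1) × u

proj_u(v) = [1, 0, -1]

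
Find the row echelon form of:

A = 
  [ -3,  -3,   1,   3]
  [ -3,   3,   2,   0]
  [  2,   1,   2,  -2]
Row operations:
R2 → R2 - (1)·R1
R3 → R3 + (2/3)·R1
R3 → R3 + (1/6)·R2

Resulting echelon form:
REF = 
  [  -3,   -3,    1,    3]
  [   0,    6,    1,   -3]
  [   0,    0, 17/6, -1/2]

Rank = 3 (number of non-zero pivot rows).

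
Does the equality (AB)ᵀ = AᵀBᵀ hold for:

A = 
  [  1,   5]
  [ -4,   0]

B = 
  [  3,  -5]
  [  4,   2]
No

(AB)ᵀ = 
  [ 23, -12]
  [  5,  20]

AᵀBᵀ = 
  [ 23,  -4]
  [ 15,  20]

The two matrices differ, so (AB)ᵀ ≠ AᵀBᵀ in general. The correct identity is (AB)ᵀ = BᵀAᵀ.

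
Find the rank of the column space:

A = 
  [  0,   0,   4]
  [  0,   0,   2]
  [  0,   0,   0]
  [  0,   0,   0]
Row reduce:
R2 → R2 - (1/2)·R1
REF = 
  [  0,   0,   4]
  [  0,   0,   0]
  [  0,   0,   0]
  [  0,   0,   0]
Pivot columns: 3 → 1 pivot.
dim(Col(A)) = number of pivot columns = 1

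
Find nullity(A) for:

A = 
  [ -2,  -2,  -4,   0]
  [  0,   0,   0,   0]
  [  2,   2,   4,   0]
nullity(A) = 3

Row reduce:
R3 → R3 + (1)·R1
REF = 
  [ -2,  -2,  -4,   0]
  [  0,   0,   0,   0]
  [  0,   0,   0,   0]
Pivot columns: 1 → 1 pivot.
rank(A) = 1, so nullity(A) = 4 - 1 = 3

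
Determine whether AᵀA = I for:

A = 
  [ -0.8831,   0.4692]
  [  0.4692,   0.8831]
Yes

AᵀA = 
  [  1,   0]
  [  0,   1]
≈ I (equal to I up to the 4-dp rounding of the entries)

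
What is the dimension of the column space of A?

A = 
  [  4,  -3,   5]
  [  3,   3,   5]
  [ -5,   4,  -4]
Row reduce:
R2 → R2 - (3/4)·R1
R3 → R3 + (5/4)·R1
R3 → R3 - (1/21)·R2
REF = 
  [    4,    -3,     5]
  [    0,  21/4,   5/4]
  [    0,     0, 46/21]
Pivot columns: 1, 2, 3 → 3 pivots.
dim(Col(A)) = number of pivot columns = 3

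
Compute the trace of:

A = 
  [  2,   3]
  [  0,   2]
4

tr(A) = 2 + 2 = 4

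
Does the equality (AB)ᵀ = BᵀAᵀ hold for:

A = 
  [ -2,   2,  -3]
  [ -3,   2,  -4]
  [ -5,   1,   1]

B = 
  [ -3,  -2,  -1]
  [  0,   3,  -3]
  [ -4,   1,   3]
Yes

(AB)ᵀ = 
  [ 18,  25,  11]
  [  7,   8,  14]
  [-13, -15,   5]

BᵀAᵀ = 
  [ 18,  25,  11]
  [  7,   8,  14]
  [-13, -15,   5]

Both sides are equal — this is the standard identity (AB)ᵀ = BᵀAᵀ, which holds for all A, B.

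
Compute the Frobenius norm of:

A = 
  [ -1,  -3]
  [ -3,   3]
||A||_F = 5.292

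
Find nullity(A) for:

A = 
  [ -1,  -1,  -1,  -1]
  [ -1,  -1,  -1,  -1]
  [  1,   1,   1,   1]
nullity(A) = 3

Row reduce:
R2 → R2 - (1)·R1
R3 → R3 + (1)·R1
REF = 
  [ -1,  -1,  -1,  -1]
  [  0,   0,   0,   0]
  [  0,   0,   0,   0]
Pivot columns: 1 → 1 pivot.
rank(A) = 1, so nullity(A) = 4 - 1 = 3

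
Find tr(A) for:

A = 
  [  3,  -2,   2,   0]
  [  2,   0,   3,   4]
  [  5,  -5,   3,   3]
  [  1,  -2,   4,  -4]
2

tr(A) = 3 + 0 + 3 + -4 = 2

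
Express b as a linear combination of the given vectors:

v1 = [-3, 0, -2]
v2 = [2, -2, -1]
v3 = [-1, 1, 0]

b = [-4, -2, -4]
c1 = 2, c2 = 0, c3 = -2

b = 2·v1 + 0·v2 + -2·v3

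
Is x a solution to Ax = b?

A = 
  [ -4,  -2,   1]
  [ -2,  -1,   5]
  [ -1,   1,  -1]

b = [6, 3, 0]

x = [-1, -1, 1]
No

Ax = [7, 8, -1] ≠ b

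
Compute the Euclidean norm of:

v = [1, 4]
4.123

||v||₂ = √((1)² + (4)²) = √17 = 4.123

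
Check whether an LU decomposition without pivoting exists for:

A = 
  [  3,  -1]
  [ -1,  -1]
Yes.
A[1,1] = 3 ≠ 0, so Gaussian elimination proceeds without a row swap: multiplier ℓ₂₁ = (-1)/(3) = -1/3, and U[2,2] = -1 - (-1/3)(-1) = -4/3.
L = 
  [   1,    0]
  [-1/3,    1]
U = 
  [   3,   -1]
  [   0, -4/3]
Check row 2 of LU: [(-1/3)(3), (-1/3)(-1) + (-4/3)] = [-1, -1] = row 2 of A ✓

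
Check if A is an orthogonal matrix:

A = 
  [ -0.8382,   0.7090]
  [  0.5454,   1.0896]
No

AᵀA = 
  [  1,   0]
  [  0,   1.6899]
≠ I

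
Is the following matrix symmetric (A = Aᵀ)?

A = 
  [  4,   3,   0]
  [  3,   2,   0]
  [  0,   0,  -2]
Yes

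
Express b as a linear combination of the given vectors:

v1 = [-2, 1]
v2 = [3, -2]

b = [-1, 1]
c1 = -1, c2 = -1

b = -1·v1 + -1·v2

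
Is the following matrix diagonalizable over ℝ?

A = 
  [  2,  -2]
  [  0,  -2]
Yes

tr(A) = 0, det(A) = -4
Characteristic polynomial: λ² - tr(A)λ + det(A) = λ² - 4
λ² - 4 = (λ + 2)(λ - 2)
Eigenvalues: 2, -2
λ=-2: alg. mult. = 1, geom. mult. = 2 - rank(A - (-2)I) = 2 - 1 = 1
λ=2: alg. mult. = 1, geom. mult. = 2 - rank(A - (2)I) = 2 - 1 = 1
Sum of geometric multiplicities equals n, so A has n independent eigenvectors.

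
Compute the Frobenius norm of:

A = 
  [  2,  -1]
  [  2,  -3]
||A||_F = 4.243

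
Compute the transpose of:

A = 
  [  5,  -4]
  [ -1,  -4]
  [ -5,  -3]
Aᵀ = 
  [  5,  -1,  -5]
  [ -4,  -4,  -3]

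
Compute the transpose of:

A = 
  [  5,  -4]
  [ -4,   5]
Aᵀ = 
  [  5,  -4]
  [ -4,   5]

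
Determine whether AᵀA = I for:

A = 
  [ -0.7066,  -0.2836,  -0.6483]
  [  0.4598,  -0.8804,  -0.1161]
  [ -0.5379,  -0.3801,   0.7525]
Yes

AᵀA = 
  [  1,   0,  -0.0001]
  [  0,   1,   0]
  [ -0.0001,   0,   1]
≈ I (equal to I up to the 4-dp rounding of the entries)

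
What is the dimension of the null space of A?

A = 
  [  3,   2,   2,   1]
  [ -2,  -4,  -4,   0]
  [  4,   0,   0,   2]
nullity(A) = 2

Row reduce:
R2 → R2 + (2/3)·R1
R3 → R3 - (4/3)·R1
R3 → R3 - (1)·R2
REF = 
  [   3,    2,    2,    1]
  [   0, -8/3, -8/3,  2/3]
  [   0,    0,    0,    0]
Pivot columns: 1, 2 → 2 pivots.
rank(A) = 2, so nullity(A) = 4 - 2 = 2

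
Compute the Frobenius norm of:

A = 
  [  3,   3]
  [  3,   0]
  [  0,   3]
||A||_F = 6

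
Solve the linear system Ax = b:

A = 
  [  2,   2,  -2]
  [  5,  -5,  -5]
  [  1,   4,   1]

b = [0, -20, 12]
Row reduce the augmented matrix [A|b]:
R2 → R2 - (5/2)·R1
R3 → R3 - (1/2)·R1
R3 → R3 + (3/10)·R2
REF = 
  [  2,   2,  -2,   0]
  [  0, -10,   0, -20]
  [  0,   0,   2,   6]

Back-substitution:
x₃ = 6 / 2 = 3
x₂ = (-20 - (0)(3)) / (-10) = 2
x₁ = (0 - (2)(2) - (-2)(3)) / 2 = 1

x = [1, 2, 3]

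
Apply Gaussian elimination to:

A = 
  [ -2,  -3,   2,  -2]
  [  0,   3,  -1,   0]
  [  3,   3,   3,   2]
Row operations:
R3 → R3 + (3/2)·R1
R3 → R3 + (1/2)·R2

Resulting echelon form:
REF = 
  [  -2,   -3,    2,   -2]
  [   0,    3,   -1,    0]
  [   0,    0, 11/2,   -1]

Rank = 3 (number of non-zero pivot rows).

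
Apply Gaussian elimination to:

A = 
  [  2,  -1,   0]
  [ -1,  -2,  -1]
Row operations:
R2 → R2 + (1/2)·R1

Resulting echelon form:
REF = 
  [   2,   -1,    0]
  [   0, -5/2,   -1]

Rank = 2 (number of non-zero pivot rows).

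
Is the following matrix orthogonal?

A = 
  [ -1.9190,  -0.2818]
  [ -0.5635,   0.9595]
No

AᵀA = 
  [  4.0001,   0.0001]
  [  0.0001,   1.0001]
≠ I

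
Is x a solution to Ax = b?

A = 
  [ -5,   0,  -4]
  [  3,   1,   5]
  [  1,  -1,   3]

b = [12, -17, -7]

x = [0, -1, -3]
No

Ax = [12, -16, -8] ≠ b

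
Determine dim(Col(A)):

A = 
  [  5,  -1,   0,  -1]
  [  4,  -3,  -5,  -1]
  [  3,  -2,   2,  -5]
Row reduce:
R2 → R2 - (4/5)·R1
R3 → R3 - (3/5)·R1
R3 → R3 - (7/11)·R2
REF = 
  [     5,     -1,      0,     -1]
  [     0,  -11/5,     -5,   -1/5]
  [     0,      0,  57/11, -47/11]
Pivot columns: 1, 2, 3 → 3 pivots.
dim(Col(A)) = number of pivot columns = 3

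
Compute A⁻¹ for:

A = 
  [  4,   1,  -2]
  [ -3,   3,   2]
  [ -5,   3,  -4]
det(A) = (4)·((3)(-4) - (2)(3)) - (1)·((-3)(-4) - (2)(-5)) + (-2)·((-3)(3) - (3)(-5))
  = (4)(-18) - (1)(22) + (-2)(6)
  = -106
det(A) = -106 ≠ 0, so A is invertible.

Cofactors Cᵢⱼ = (-1)ⁱ⁺ʲ·Mᵢⱼ:
C = 
  [-18, -22,   6]
  [ -2, -26, -17]
  [  8,  -2,  15]

adj(A) = Cᵀ:
adj(A) = 
  [-18,  -2,   8]
  [-22, -26,  -2]
  [  6, -17,  15]

A⁻¹ = (-1/106) · adj(A):
A⁻¹ = 
  [   9/53,    1/53,   -4/53]
  [  11/53,   13/53,    1/53]
  [  -3/53,  17/106, -15/106]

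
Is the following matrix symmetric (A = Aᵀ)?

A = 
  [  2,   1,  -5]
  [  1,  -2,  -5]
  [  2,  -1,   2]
No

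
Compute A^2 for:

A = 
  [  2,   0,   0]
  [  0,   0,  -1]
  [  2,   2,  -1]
A² = A·A:
A²[1,1] = (2)(2) + (0)(0) + (0)(2) = 4
A²[1,2] = (2)(0) + (0)(0) + (0)(2) = 0
A²[1,3] = (2)(0) + (0)(-1) + (0)(-1) = 0
A²[2,1] = (0)(2) + (0)(0) + (-1)(2) = -2
A²[2,2] = (0)(0) + (0)(0) + (-1)(2) = -2
A²[2,3] = (0)(0) + (0)(-1) + (-1)(-1) = 1
A²[3,1] = (2)(2) + (2)(0) + (-1)(2) = 2
A²[3,2] = (2)(0) + (2)(0) + (-1)(2) = -2
A²[3,3] = (2)(0) + (2)(-1) + (-1)(-1) = -1
A² = 
  [  4,   0,   0]
  [ -2,  -2,   1]
  [  2,  -2,  -1]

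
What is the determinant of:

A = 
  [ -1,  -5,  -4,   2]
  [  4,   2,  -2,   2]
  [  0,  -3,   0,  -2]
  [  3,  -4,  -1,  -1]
Cofactor expansion along row 1: det(A) = a₁₁M₁₁ - a₁₂M₁₂ + a₁₃M₁₃ - a₁₄M₁₄

M₁₁ = det[[2, -2, 2]; [-3, 0, -2]; [-4, -1, -1]]
  = (2)·((0)(-1) - (-2)(-1)) - (-2)·((-3)(-1) - (-2)(-4)) + (2)·((-3)(-1) - (0)(-4))
  = (2)(-2) - (-2)(-5) + (2)(3)
  = -8
M₁₂ = det[[4, -2, 2]; [0, 0, -2]; [3, -1, -1]]
  = (4)·((0)(-1) - (-2)(-1)) - (-2)·((0)(-1) - (-2)(3)) + (2)·((0)(-1) - (0)(3))
  = (4)(-2) - (-2)(6) + (2)(0)
  = 4
M₁₃ = det[[4, 2, 2]; [0, -3, -2]; [3, -4, -1]]
  = (4)·((-3)(-1) - (-2)(-4)) - (2)·((0)(-1) - (-2)(3)) + (2)·((0)(-4) - (-3)(3))
  = (4)(-5) - (2)(6) + (2)(9)
  = -14
M₁₄ = det[[4, 2, -2]; [0, -3, 0]; [3, -4, -1]]
  = (4)·((-3)(-1) - (0)(-4)) - (2)·((0)(-1) - (0)(3)) + (-2)·((0)(-4) - (-3)(3))
  = (4)(3) - (2)(0) + (-2)(9)
  = -6

det(A) = (-1)(-8) - (-5)(4) + (-4)(-14) - (2)(-6) = 96

det(A) = 96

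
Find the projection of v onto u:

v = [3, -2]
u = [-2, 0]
proj_u(v) = [3, 0]

v·u = (3)(-2) + (-2)(0) = -6
u·u = (-2)² + (0)² = 4
proj_u(v) = (v·u / u·u) × u = (-6/4) × u = (-3/2) × u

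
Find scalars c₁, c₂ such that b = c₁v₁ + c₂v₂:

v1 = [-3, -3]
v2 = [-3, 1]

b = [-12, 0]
c1 = 1, c2 = 3

b = 1·v1 + 3·v2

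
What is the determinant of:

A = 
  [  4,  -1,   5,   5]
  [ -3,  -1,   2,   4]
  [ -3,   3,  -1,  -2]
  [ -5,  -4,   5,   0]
Cofactor expansion along row 1: det(A) = a₁₁M₁₁ - a₁₂M₁₂ + a₁₃M₁₃ - a₁₄M₁₄

M₁₁ = det[[-1, 2, 4]; [3, -1, -2]; [-4, 5, 0]]
  = (-1)·((-1)(0) - (-2)(5)) - (2)·((3)(0) - (-2)(-4)) + (4)·((3)(5) - (-1)(-4))
  = (-1)(10) - (2)(-8) + (4)(11)
  = 50
M₁₂ = det[[-3, 2, 4]; [-3, -1, -2]; [-5, 5, 0]]
  = (-3)·((-1)(0) - (-2)(5)) - (2)·((-3)(0) - (-2)(-5)) + (4)·((-3)(5) - (-1)(-5))
  = (-3)(10) - (2)(-10) + (4)(-20)
  = -90
M₁₃ = det[[-3, -1, 4]; [-3, 3, -2]; [-5, -4, 0]]
  = (-3)·((3)(0) - (-2)(-4)) - (-1)·((-3)(0) - (-2)(-5)) + (4)·((-3)(-4) - (3)(-5))
  = (-3)(-8) - (-1)(-10) + (4)(27)
  = 122
M₁₄ = det[[-3, -1, 2]; [-3, 3, -1]; [-5, -4, 5]]
  = (-3)·((3)(5) - (-1)(-4)) - (-1)·((-3)(5) - (-1)(-5)) + (2)·((-3)(-4) - (3)(-5))
  = (-3)(11) - (-1)(-20) + (2)(27)
  = 1

det(A) = (4)(50) - (-1)(-90) + (5)(122) - (5)(1) = 715

det(A) = 715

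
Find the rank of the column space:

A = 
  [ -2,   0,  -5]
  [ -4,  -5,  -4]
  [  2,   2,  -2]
Row reduce:
R2 → R2 - (2)·R1
R3 → R3 + (1)·R1
R3 → R3 + (2/5)·R2
REF = 
  [   -2,     0,    -5]
  [    0,    -5,     6]
  [    0,     0, -23/5]
Pivot columns: 1, 2, 3 → 3 pivots.
dim(Col(A)) = number of pivot columns = 3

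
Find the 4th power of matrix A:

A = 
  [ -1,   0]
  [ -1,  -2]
A^4 = 
  [  1,   0]
  [ 15,  16]

A² = A·A:
A²[1,1] = (-1)(-1) + (0)(-1) = 1
A²[1,2] = (-1)(0) + (0)(-2) = 0
A²[2,1] = (-1)(-1) + (-2)(-1) = 3
A²[2,2] = (-1)(0) + (-2)(-2) = 4
A² = 
  [  1,   0]
  [  3,   4]

A^3 = A^2·A:
A^3[1,1] = (1)(-1) + (0)(-1) = -1
A^3[1,2] = (1)(0) + (0)(-2) = 0
A^3[2,1] = (3)(-1) + (4)(-1) = -7
A^3[2,2] = (3)(0) + (4)(-2) = -8
A^3 = 
  [ -1,   0]
  [ -7,  -8]

A^4 = A^3·A:
A^4[1,1] = (-1)(-1) + (0)(-1) = 1
A^4[1,2] = (-1)(0) + (0)(-2) = 0
A^4[2,1] = (-7)(-1) + (-8)(-1) = 15
A^4[2,2] = (-7)(0) + (-8)(-2) = 16
A^4 = 
  [  1,   0]
  [ 15,  16]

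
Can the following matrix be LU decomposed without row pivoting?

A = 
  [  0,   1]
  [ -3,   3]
No.
A[1,1] = 0 but A[2,1] = -3 ≠ 0. Any LU with L unit lower triangular has (LU)[1,1] = U[1,1] and (LU)[2,1] = L[2,1]·U[1,1]; matching A forces U[1,1] = 0, which then forces (LU)[2,1] = 0 ≠ -3. A row swap (pivoting) is required.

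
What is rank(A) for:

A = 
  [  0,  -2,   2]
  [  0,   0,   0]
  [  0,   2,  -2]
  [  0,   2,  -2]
Row reduce:
R3 → R3 + (1)·R1
R4 → R4 + (1)·R1
REF = 
  [  0,  -2,   2]
  [  0,   0,   0]
  [  0,   0,   0]
  [  0,   0,   0]
Pivot columns: 2 → 1 pivot.

rank(A) = 1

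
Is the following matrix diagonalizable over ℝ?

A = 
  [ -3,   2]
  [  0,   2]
Yes

tr(A) = -1, det(A) = -6
Characteristic polynomial: λ² - tr(A)λ + det(A) = λ² + λ - 6
λ² + λ - 6 = (λ + 3)(λ - 2)
Eigenvalues: 2, -3
λ=-3: alg. mult. = 1, geom. mult. = 2 - rank(A - (-3)I) = 2 - 1 = 1
λ=2: alg. mult. = 1, geom. mult. = 2 - rank(A - (2)I) = 2 - 1 = 1
Sum of geometric multiplicities equals n, so A has n independent eigenvectors.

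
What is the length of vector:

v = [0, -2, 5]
5.385

||v||₂ = √((0)² + (-2)² + (5)²) = √29 = 5.385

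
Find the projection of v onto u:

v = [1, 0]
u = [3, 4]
v·u = (1)(3) + (0)(4) = 3
u·u = (3)² + (4)² = 25
proj_u(v) = (v·u / u·u) × u = (3/25) × u

proj_u(v) = [9/25, 12/25]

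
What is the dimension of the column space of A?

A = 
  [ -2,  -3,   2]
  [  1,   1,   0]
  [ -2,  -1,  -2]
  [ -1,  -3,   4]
dim(Col(A)) = 2

Row reduce:
R2 → R2 + (1/2)·R1
R3 → R3 - (1)·R1
R4 → R4 - (1/2)·R1
R3 → R3 + (4)·R2
R4 → R4 - (3)·R2
REF = 
  [  -2,   -3,    2]
  [   0, -1/2,    1]
  [   0,    0,    0]
  [   0,    0,    0]
Pivot columns: 1, 2 → 2 pivots.
dim(Col(A)) = number of pivot columns = 2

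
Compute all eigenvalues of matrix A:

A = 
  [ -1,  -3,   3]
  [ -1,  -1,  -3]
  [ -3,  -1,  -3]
Characteristic polynomial: det(λI - A) = λ³ + 5λ² + 10λ + 24
Testing integer divisors of the constant term: p(-4) = 0, so (λ + 4) is a factor:
p(λ) = (λ + 4)(λ² + λ + 6)
λ² + λ + 6 = 0  ⇒  λ = (-1 ± √((1)² - 4·(6)))/2 = (-1 ± √(-23))/2
  = (-1 + i√23)/2,  (-1 - i√23)/2

λ = -4, (-1 + i√23)/2, (-1 - i√23)/2  (≈ -4, -0.5 + 2.398i, -0.5 - 2.398i)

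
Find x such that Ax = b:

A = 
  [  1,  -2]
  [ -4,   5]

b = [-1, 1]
Row reduce the augmented matrix [A|b]:
R2 → R2 + (4)·R1
REF = 
  [  1,  -2,  -1]
  [  0,  -3,  -3]

Back-substitution:
x₂ = (-3) / (-3) = 1
x₁ = (-1 - (-2)(1)) / 1 = 1

x = [1, 1]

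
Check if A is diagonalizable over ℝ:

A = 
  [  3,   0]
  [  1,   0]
Yes

tr(A) = 3, det(A) = 0
Characteristic polynomial: λ² - tr(A)λ + det(A) = λ² - 3λ
λ² - 3λ = λ(λ - 3)
Eigenvalues: 3, 0
λ=0: alg. mult. = 1, geom. mult. = 2 - rank(A - (0)I) = 2 - 1 = 1
λ=3: alg. mult. = 1, geom. mult. = 2 - rank(A - (3)I) = 2 - 1 = 1
Sum of geometric multiplicities equals n, so A has n independent eigenvectors.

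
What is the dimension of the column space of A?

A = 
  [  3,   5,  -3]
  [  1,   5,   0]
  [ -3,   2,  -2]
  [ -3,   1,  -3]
dim(Col(A)) = 3

Row reduce:
R2 → R2 - (1/3)·R1
R3 → R3 + (1)·R1
R4 → R4 + (1)·R1
R3 → R3 - (21/10)·R2
R4 → R4 - (9/5)·R2
R4 → R4 - (78/71)·R3
REF = 
  [     3,      5,     -3]
  [     0,   10/3,      1]
  [     0,      0, -71/10]
  [     0,      0,      0]
Pivot columns: 1, 2, 3 → 3 pivots.
dim(Col(A)) = number of pivot columns = 3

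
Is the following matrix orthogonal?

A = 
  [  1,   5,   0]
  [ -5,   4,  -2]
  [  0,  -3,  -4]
No

AᵀA = 
  [ 26, -15,  10]
  [-15,  50,   4]
  [ 10,   4,  20]
≠ I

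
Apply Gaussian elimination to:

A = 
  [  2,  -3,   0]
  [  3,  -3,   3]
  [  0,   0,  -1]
Row operations:
R2 → R2 - (3/2)·R1

Resulting echelon form:
REF = 
  [  2,  -3,   0]
  [  0, 3/2,   3]
  [  0,   0,  -1]

Rank = 3 (number of non-zero pivot rows).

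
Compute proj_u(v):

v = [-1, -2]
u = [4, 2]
v·u = (-1)(4) + (-2)(2) = -8
u·u = (4)² + (2)² = 20
proj_u(v) = (v·u / u·u) × u = (-8/20) × u = (-2/5) × u

proj_u(v) = [-8/5, -4/5]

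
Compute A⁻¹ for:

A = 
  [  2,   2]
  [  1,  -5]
det(A) = (2)(-5) - (2)(1) = -12
For a 2×2 matrix, A⁻¹ = (1/det(A)) · [[d, -b], [-c, a]]
    = (-1/12) · [[-5, -2], [-1, 2]]

A⁻¹ = 
  [5/12,  1/6]
  [1/12, -1/6]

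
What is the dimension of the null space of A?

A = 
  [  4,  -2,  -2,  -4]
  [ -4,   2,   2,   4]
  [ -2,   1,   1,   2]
nullity(A) = 3

Row reduce:
R2 → R2 + (1)·R1
R3 → R3 + (1/2)·R1
REF = 
  [  4,  -2,  -2,  -4]
  [  0,   0,   0,   0]
  [  0,   0,   0,   0]
Pivot columns: 1 → 1 pivot.
rank(A) = 1, so nullity(A) = 4 - 1 = 3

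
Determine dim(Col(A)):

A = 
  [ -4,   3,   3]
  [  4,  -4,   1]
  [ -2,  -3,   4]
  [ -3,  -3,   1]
dim(Col(A)) = 3

Row reduce:
R2 → R2 + (1)·R1
R3 → R3 - (1/2)·R1
R4 → R4 - (3/4)·R1
R3 → R3 - (9/2)·R2
R4 → R4 - (21/4)·R2
R4 → R4 - (89/62)·R3
REF = 
  [   -4,     3,     3]
  [    0,    -1,     4]
  [    0,     0, -31/2]
  [    0,     0,     0]
Pivot columns: 1, 2, 3 → 3 pivots.
dim(Col(A)) = number of pivot columns = 3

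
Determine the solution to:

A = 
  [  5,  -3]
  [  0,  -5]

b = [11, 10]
Row reduce the augmented matrix [A|b]:
(already in echelon form)
REF = 
  [  5,  -3,  11]
  [  0,  -5,  10]

Back-substitution:
x₂ = 10 / (-5) = -2
x₁ = (11 - (-3)(-2)) / 5 = 1

x = [1, -2]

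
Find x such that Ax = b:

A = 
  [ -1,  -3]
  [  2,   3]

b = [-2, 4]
x = [2, 0]

Row reduce the augmented matrix [A|b]:
R2 → R2 + (2)·R1
REF = 
  [ -1,  -3,  -2]
  [  0,  -3,   0]

Back-substitution:
x₂ = 0 / (-3) = 0
x₁ = (-2 - (-3)(0)) / (-1) = 2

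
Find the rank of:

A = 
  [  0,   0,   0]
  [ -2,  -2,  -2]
Row reduce:
Swap R1 ↔ R2
REF = 
  [ -2,  -2,  -2]
  [  0,   0,   0]
Pivot columns: 1 → 1 pivot.

rank(A) = 1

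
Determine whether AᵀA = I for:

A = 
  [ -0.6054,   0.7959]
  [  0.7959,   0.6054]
Yes

AᵀA = 
  [  1,   0]
  [  0,   1]
≈ I (equal to I up to the 4-dp rounding of the entries)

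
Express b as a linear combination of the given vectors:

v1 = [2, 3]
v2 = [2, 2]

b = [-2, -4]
c1 = -2, c2 = 1

b = -2·v1 + 1·v2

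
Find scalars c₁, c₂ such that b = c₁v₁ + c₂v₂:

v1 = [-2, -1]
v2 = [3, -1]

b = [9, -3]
c1 = 0, c2 = 3

b = 0·v1 + 3·v2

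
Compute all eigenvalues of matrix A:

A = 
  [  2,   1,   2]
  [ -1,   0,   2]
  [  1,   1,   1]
λ = -1, 3, 1

Characteristic polynomial: det(λI - A) = λ³ - 3λ² - λ + 3
Testing integer divisors of the constant term: p(-1) = 0, so (λ + 1) is a factor:
p(λ) = (λ + 1)(λ² - 4λ + 3)
λ² - 4λ + 3 = (λ - 1)(λ - 3)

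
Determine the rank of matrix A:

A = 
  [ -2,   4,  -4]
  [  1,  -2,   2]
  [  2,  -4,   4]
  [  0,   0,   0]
rank(A) = 1

Row reduce:
R2 → R2 + (1/2)·R1
R3 → R3 + (1)·R1
REF = 
  [ -2,   4,  -4]
  [  0,   0,   0]
  [  0,   0,   0]
  [  0,   0,   0]
Pivot columns: 1 → 1 pivot.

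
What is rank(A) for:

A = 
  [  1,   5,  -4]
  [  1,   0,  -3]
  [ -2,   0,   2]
rank(A) = 3

Row reduce:
R2 → R2 - (1)·R1
R3 → R3 + (2)·R1
R3 → R3 + (2)·R2
REF = 
  [  1,   5,  -4]
  [  0,  -5,   1]
  [  0,   0,  -4]
Pivot columns: 1, 2, 3 → 3 pivots.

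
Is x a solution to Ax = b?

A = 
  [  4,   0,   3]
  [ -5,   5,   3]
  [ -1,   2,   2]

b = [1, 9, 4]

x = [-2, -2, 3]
Yes

Ax = [1, 9, 4] = b ✓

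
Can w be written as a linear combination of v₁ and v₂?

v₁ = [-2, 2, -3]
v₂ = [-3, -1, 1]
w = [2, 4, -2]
No

Form the augmented matrix and row-reduce:
[v₁|v₂|w] = 
  [ -2,  -3,   2]
  [  2,  -1,   4]
  [ -3,   1,  -2]
R2 → R2 + (1)·R1
R3 → R3 - (3/2)·R1
R3 → R3 + (11/8)·R2
REF = 
  [  -2,   -3,    2]
  [   0,   -4,    6]
  [   0,    0, 13/4]

Row 3 reads [0 0 | 13/4], i.e. 0 = 13/4, so the system is inconsistent and w ∉ span{v₁, v₂}.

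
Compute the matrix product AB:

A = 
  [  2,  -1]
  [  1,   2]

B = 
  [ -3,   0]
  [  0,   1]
AB = 
  [ -6,  -1]
  [ -3,   2]

A is 2×2 and B is 2×2, so AB is 2×2. Each entry is (row of A)·(column of B):
AB[1,1] = (2)(-3) + (-1)(0) = -6
AB[1,2] = (2)(0) + (-1)(1) = -1
AB[2,1] = (1)(-3) + (2)(0) = -3
AB[2,2] = (1)(0) + (2)(1) = 2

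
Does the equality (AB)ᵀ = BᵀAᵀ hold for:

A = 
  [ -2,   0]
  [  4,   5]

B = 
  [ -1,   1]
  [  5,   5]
Yes

(AB)ᵀ = 
  [  2,  21]
  [ -2,  29]

BᵀAᵀ = 
  [  2,  21]
  [ -2,  29]

Both sides are equal — this is the standard identity (AB)ᵀ = BᵀAᵀ, which holds for all A, B.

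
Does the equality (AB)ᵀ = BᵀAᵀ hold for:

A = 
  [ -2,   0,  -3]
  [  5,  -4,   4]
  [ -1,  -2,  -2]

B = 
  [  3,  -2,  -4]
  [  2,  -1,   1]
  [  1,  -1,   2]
Yes

(AB)ᵀ = 
  [ -9,  11,  -9]
  [  7, -10,   6]
  [  2, -16,  -2]

BᵀAᵀ = 
  [ -9,  11,  -9]
  [  7, -10,   6]
  [  2, -16,  -2]

Both sides are equal — this is the standard identity (AB)ᵀ = BᵀAᵀ, which holds for all A, B.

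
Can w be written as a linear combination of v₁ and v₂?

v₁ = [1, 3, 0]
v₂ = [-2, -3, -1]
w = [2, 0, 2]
Yes

Form the augmented matrix and row-reduce:
[v₁|v₂|w] = 
  [  1,  -2,   2]
  [  3,  -3,   0]
  [  0,  -1,   2]
R2 → R2 - (3)·R1
R3 → R3 + (1/3)·R2
REF = 
  [  1,  -2,   2]
  [  0,   3,  -6]
  [  0,   0,   0]

No row of the form [0 0 | nonzero], so the system is consistent. Back-substitution gives c₁ = -2, c₂ = -2: w = (-2)·v₁ + (-2)·v₂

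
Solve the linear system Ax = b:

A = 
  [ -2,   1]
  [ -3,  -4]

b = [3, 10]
x = [-2, -1]

Row reduce the augmented matrix [A|b]:
R2 → R2 - (3/2)·R1
REF = 
  [   -2,     1,     3]
  [    0, -11/2,  11/2]

Back-substitution:
x₂ = (11/2) / (-11/2) = -1
x₁ = (3 - (1)(-1)) / (-2) = -2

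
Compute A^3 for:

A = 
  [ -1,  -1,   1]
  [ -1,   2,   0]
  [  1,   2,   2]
A² = A·A:
A²[1,1] = (-1)(-1) + (-1)(-1) + (1)(1) = 3
A²[1,2] = (-1)(-1) + (-1)(2) + (1)(2) = 1
A²[1,3] = (-1)(1) + (-1)(0) + (1)(2) = 1
A²[2,1] = (-1)(-1) + (2)(-1) + (0)(1) = -1
A²[2,2] = (-1)(-1) + (2)(2) + (0)(2) = 5
A²[2,3] = (-1)(1) + (2)(0) + (0)(2) = -1
A²[3,1] = (1)(-1) + (2)(-1) + (2)(1) = -1
A²[3,2] = (1)(-1) + (2)(2) + (2)(2) = 7
A²[3,3] = (1)(1) + (2)(0) + (2)(2) = 5
A² = 
  [  3,   1,   1]
  [ -1,   5,  -1]
  [ -1,   7,   5]

A^3 = A^2·A:
A^3[1,1] = (3)(-1) + (1)(-1) + (1)(1) = -3
A^3[1,2] = (3)(-1) + (1)(2) + (1)(2) = 1
A^3[1,3] = (3)(1) + (1)(0) + (1)(2) = 5
A^3[2,1] = (-1)(-1) + (5)(-1) + (-1)(1) = -5
A^3[2,2] = (-1)(-1) + (5)(2) + (-1)(2) = 9
A^3[2,3] = (-1)(1) + (5)(0) + (-1)(2) = -3
A^3[3,1] = (-1)(-1) + (7)(-1) + (5)(1) = -1
A^3[3,2] = (-1)(-1) + (7)(2) + (5)(2) = 25
A^3[3,3] = (-1)(1) + (7)(0) + (5)(2) = 9
A^3 = 
  [ -3,   1,   5]
  [ -5,   9,  -3]
  [ -1,  25,   9]

Therefore
A^3 = 
  [ -3,   1,   5]
  [ -5,   9,  -3]
  [ -1,  25,   9]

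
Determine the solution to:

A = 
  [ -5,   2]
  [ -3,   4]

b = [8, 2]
x = [-2, -1]

Row reduce the augmented matrix [A|b]:
R2 → R2 - (3/5)·R1
REF = 
  [   -5,     2,     8]
  [    0,  14/5, -14/5]

Back-substitution:
x₂ = (-14/5) / (14/5) = -1
x₁ = (8 - (2)(-1)) / (-5) = -2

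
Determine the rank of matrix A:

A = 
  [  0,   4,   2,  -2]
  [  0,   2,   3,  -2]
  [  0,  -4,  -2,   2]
rank(A) = 2

Row reduce:
R2 → R2 - (1/2)·R1
R3 → R3 + (1)·R1
REF = 
  [  0,   4,   2,  -2]
  [  0,   0,   2,  -1]
  [  0,   0,   0,   0]
Pivot columns: 2, 3 → 2 pivots.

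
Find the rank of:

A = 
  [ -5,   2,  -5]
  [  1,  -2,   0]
Row reduce:
R2 → R2 + (1/5)·R1
REF = 
  [  -5,    2,   -5]
  [   0, -8/5,   -1]
Pivot columns: 1, 2 → 2 pivots.

rank(A) = 2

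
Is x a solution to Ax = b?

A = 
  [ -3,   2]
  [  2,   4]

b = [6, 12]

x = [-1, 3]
No

Ax = [9, 10] ≠ b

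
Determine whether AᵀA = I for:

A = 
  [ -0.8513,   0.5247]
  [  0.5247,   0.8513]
Yes

AᵀA = 
  [  1,   0]
  [  0,   1]
≈ I (equal to I up to the 4-dp rounding of the entries)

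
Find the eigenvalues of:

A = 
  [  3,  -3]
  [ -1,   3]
tr(A) = 6, det(A) = 6
Characteristic polynomial: λ² - tr(A)λ + det(A) = λ² - 6λ + 6
λ² - 6λ + 6 = 0  ⇒  λ = (6 ± √((-6)² - 4·(6)))/2 = (6 ± √(12))/2
  = 3 + √3,  3 - √3

λ = 3 + √3, 3 - √3  (≈ 4.732, 1.268)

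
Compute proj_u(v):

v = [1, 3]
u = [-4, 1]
proj_u(v) = [4/17, -1/17]

v·u = (1)(-4) + (3)(1) = -1
u·u = (-4)² + (1)² = 17
proj_u(v) = (v·u / u·u) × u = (-1/17) × u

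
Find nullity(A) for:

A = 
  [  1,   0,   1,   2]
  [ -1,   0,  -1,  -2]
nullity(A) = 3

Row reduce:
R2 → R2 + (1)·R1
REF = 
  [  1,   0,   1,   2]
  [  0,   0,   0,   0]
Pivot columns: 1 → 1 pivot.
rank(A) = 1, so nullity(A) = 4 - 1 = 3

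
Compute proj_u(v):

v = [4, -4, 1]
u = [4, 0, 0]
v·u = (4)(4) + (-4)(0) + (1)(0) = 16
u·u = (4)² + (0)² + (0)² = 16
proj_u(v) = (v·u / u·u) × u = (16/16) × u = (1) × u

proj_u(v) = [4, 0, 0]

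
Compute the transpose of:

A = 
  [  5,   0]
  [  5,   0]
Aᵀ = 
  [  5,   5]
  [  0,   0]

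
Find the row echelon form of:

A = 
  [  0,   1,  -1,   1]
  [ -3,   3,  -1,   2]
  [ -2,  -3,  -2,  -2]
Row operations:
Swap R1 ↔ R2
R3 → R3 - (2/3)·R1
R3 → R3 + (5)·R2

Resulting echelon form:
REF = 
  [   -3,     3,    -1,     2]
  [    0,     1,    -1,     1]
  [    0,     0, -19/3,   5/3]

Rank = 3 (number of non-zero pivot rows).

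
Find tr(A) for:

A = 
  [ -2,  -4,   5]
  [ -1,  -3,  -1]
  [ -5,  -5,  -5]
-10

tr(A) = -2 + -3 + -5 = -10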